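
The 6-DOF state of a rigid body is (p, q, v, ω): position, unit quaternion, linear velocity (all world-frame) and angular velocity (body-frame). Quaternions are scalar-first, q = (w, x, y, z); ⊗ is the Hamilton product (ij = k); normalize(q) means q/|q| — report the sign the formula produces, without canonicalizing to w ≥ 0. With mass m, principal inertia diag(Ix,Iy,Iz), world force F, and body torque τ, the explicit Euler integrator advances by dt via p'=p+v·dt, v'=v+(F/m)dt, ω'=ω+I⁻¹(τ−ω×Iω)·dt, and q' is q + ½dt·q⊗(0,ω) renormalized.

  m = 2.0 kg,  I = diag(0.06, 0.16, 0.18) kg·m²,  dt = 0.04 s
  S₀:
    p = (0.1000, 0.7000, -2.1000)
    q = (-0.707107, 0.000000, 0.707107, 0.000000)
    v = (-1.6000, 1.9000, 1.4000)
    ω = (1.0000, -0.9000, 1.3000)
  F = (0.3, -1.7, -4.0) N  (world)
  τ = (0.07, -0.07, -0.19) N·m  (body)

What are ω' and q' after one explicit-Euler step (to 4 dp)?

ω' = (1.0623, -0.8785, 1.2778)
q' = (-0.6939, 0.0042, 0.7193, -0.0325)

precession coupling ω×(Iω) = (-0.0234, -0.1560, -0.0900)
(τ − ω×Iω)/I = (1.5567, 0.5375, -0.5556)
ω' = ω + α·dt = (1.0623, -0.8785, 1.2778)
q⊗(0,ω) = (0.6363963, 0.2121321, 0.6363963, -1.6263461)
updated quaternion q' = (-0.6939, 0.0042, 0.7193, -0.0325)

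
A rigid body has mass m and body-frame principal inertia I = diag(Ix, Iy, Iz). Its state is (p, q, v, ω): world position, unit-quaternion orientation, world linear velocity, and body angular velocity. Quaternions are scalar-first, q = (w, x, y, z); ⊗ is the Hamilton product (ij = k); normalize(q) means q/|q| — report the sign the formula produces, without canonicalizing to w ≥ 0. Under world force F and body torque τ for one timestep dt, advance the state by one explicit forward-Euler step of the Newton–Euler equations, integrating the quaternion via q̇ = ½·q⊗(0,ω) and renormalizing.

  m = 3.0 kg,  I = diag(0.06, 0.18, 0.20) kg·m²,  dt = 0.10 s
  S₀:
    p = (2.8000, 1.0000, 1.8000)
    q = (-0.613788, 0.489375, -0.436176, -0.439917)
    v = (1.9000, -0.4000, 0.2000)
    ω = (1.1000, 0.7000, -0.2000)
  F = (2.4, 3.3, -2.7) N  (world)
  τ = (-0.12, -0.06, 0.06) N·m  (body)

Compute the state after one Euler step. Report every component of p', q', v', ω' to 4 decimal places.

p' = (2.9900, 0.9600, 1.8200)
q' = (-0.6285, 0.4743, -0.4759, -0.3918)
v' = (1.9800, -0.2900, 0.1100)
ω' = (0.9047, 0.6496, -0.2162)

p + v·dt = (2.9900, 0.9600, 1.8200)
new velocity v' = (1.9800, -0.2900, 0.1100)
gyro term ω×Iω = (-0.0028, 0.0308, 0.0924)
angular accel α = (-1.9533, -0.5044, -0.1620)
ω' = ω + α·dt = (0.9047, 0.6496, -0.2162)
Hamilton product q⊗(0,ω) = (-0.3209727, -0.2799897, -0.8156853, 0.9451137)
q + ½dt·q⊗(0,ω), renormalized = (-0.6285, 0.4743, -0.4759, -0.3918)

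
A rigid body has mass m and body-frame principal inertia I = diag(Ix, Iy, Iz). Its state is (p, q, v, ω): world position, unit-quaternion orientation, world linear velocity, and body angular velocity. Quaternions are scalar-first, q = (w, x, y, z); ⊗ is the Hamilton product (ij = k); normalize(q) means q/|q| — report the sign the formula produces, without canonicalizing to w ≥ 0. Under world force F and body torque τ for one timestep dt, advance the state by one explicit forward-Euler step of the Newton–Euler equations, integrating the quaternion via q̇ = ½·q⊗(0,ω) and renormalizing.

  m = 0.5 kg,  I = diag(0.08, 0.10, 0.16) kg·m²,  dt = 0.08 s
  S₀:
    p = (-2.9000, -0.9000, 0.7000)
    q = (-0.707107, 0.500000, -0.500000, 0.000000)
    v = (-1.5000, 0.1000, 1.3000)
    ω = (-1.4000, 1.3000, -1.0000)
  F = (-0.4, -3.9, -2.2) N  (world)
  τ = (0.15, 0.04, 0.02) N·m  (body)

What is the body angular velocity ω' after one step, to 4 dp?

ω×(Iω) gyroscopic = (-0.0780, -0.1120, -0.0364)
α = I⁻¹(τ − ω×Iω) = (2.8500, 1.5200, 0.3525)
new body rate ω' = (-1.1720, 1.4216, -0.9718)

ω' = (-1.1720, 1.4216, -0.9718)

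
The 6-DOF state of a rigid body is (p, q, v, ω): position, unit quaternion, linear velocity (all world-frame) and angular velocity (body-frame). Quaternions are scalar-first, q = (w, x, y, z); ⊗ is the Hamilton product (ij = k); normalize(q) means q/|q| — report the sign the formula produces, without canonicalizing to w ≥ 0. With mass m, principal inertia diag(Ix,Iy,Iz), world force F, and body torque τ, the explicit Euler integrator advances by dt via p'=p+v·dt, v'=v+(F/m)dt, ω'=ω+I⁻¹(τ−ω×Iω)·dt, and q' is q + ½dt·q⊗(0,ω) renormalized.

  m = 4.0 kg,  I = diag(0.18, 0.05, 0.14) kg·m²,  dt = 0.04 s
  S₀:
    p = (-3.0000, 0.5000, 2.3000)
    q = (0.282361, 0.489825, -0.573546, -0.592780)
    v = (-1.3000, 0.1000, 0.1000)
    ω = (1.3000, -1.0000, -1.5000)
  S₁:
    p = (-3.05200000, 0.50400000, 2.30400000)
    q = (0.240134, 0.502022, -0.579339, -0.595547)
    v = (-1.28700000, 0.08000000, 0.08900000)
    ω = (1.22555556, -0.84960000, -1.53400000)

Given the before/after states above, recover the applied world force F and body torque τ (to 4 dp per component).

F = (1.3000, -2.0000, -1.1000)
τ = (-0.2000, 0.1100, 0.0500)

rate change Δω = (-0.07444444, 0.15040000, -0.03400000)
I·α + gyro = (-0.2000, 0.1100, 0.0500)
Δv = v₁−v₀ = (0.01300000, -0.02000000, -0.01100000)
F = m·Δv/dt = (1.3000, -2.0000, -1.1000)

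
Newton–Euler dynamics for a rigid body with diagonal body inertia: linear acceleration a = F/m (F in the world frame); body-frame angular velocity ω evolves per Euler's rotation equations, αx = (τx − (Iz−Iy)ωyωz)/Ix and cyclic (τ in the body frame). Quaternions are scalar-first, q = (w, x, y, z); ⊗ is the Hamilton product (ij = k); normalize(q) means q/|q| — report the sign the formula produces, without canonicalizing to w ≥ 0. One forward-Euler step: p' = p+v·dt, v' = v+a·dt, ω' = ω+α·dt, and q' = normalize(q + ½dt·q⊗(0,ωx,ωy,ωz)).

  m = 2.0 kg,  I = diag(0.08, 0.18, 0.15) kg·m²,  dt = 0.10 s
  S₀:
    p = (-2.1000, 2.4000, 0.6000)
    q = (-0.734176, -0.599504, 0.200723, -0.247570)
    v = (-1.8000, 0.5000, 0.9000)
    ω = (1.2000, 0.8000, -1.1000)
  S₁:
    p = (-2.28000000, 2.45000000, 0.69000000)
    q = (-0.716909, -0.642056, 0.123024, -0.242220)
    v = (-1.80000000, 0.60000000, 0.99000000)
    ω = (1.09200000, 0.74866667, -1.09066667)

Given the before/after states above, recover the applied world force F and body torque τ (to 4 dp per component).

Δω = ω₁−ω₀ = (-0.10800000, -0.05133333, 0.00933333)
ω₀×(Iω₀) = (0.0264, 0.0924, 0.0960)
I·α + gyro = (-0.0600, 0.0000, 0.1100)
velocity change Δv = (0.00000000, 0.10000000, 0.09000000)
F = m·Δv/dt = (0.0000, 2.0000, 1.8000)

F = (0.0000, 2.0000, 1.8000)
τ = (-0.0600, 0.0000, 0.1100)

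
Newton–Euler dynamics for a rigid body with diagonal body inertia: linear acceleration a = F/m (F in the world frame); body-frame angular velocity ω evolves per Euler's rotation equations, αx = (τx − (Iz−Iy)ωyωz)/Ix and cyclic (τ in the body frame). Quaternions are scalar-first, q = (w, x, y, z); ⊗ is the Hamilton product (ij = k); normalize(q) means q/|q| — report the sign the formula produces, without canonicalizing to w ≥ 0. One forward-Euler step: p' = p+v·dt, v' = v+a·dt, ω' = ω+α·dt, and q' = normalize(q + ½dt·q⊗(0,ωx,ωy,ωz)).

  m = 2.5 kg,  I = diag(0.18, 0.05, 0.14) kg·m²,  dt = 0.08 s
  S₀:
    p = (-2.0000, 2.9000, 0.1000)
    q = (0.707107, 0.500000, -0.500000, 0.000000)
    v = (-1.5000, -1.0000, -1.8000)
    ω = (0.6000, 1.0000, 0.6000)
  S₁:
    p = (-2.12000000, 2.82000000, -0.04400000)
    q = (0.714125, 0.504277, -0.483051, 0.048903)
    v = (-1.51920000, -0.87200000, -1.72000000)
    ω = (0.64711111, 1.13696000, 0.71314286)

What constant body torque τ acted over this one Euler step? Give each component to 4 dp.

rate change Δω = (0.04711111, 0.13696000, 0.11314286)
τ = I·(Δω/dt) + ω₀×(Iω₀) = (0.1600, 0.1000, 0.1200)

τ = (0.1600, 0.1000, 0.1200)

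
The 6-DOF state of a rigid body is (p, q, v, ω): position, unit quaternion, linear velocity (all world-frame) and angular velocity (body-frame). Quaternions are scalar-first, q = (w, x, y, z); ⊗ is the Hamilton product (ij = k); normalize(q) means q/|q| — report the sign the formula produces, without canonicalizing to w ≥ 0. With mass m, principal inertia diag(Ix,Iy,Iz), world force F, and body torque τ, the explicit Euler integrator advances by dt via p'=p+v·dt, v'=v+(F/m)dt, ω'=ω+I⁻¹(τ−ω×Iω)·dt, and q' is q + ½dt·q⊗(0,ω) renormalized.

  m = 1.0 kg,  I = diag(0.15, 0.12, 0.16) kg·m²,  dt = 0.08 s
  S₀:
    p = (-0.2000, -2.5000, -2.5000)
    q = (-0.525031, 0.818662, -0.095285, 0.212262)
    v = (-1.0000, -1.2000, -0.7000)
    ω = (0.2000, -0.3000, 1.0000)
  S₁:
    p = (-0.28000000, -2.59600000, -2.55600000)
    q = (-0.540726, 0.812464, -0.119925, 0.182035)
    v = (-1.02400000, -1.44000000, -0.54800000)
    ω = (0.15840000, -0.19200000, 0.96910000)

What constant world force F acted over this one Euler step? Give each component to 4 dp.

F = (-0.3000, -3.0000, 1.9000)

velocity change Δv = (-0.02400000, -0.24000000, 0.15200000)
F = m·Δv/dt = (-0.3000, -3.0000, 1.9000)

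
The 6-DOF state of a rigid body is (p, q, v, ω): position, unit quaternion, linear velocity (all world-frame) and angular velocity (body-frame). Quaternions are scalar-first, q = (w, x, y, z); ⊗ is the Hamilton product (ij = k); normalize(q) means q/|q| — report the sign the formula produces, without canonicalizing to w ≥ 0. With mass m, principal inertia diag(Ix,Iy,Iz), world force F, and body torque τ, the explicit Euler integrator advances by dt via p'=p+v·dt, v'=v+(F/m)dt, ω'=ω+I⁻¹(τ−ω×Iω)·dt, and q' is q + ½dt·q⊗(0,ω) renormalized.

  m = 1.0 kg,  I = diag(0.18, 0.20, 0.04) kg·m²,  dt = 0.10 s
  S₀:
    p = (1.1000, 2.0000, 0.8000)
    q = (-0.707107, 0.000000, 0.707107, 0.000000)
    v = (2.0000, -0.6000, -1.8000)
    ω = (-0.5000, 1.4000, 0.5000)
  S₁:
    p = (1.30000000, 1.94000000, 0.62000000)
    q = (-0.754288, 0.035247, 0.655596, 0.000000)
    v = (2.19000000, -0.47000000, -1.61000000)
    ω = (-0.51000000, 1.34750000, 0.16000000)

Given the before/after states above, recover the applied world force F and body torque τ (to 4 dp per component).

F = (1.9000, 1.3000, 1.9000)
τ = (-0.1300, -0.1400, -0.1500)

ω₁ − ω₀ = (-0.01000000, -0.05250000, -0.34000000)
ω₀×(Iω₀) = (-0.1120, -0.0350, -0.0140)
I·α + gyro = (-0.1300, -0.1400, -0.1500)
Δv = v₁−v₀ = (0.19000000, 0.13000000, 0.19000000)
applied force F = (1.9000, 1.3000, 1.9000)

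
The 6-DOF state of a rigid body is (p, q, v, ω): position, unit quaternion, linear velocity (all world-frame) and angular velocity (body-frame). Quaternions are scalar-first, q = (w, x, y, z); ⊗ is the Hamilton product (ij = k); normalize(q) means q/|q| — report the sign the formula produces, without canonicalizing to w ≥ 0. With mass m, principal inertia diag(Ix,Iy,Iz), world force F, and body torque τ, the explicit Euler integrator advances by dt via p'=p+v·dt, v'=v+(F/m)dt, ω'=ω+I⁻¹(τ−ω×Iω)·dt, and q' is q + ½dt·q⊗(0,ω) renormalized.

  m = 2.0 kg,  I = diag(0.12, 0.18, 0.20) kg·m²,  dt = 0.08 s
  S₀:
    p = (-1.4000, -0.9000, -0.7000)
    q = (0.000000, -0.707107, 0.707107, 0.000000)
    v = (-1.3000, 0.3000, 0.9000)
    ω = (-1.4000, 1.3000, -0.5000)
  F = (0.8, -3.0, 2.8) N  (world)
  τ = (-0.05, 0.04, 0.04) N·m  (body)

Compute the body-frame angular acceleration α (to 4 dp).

precession coupling ω×(Iω) = (-0.0130, -0.0560, -0.1092)
α = I⁻¹(τ − ω×Iω) = (-0.3083, 0.5333, 0.7460)

α = (-0.3083, 0.5333, 0.7460)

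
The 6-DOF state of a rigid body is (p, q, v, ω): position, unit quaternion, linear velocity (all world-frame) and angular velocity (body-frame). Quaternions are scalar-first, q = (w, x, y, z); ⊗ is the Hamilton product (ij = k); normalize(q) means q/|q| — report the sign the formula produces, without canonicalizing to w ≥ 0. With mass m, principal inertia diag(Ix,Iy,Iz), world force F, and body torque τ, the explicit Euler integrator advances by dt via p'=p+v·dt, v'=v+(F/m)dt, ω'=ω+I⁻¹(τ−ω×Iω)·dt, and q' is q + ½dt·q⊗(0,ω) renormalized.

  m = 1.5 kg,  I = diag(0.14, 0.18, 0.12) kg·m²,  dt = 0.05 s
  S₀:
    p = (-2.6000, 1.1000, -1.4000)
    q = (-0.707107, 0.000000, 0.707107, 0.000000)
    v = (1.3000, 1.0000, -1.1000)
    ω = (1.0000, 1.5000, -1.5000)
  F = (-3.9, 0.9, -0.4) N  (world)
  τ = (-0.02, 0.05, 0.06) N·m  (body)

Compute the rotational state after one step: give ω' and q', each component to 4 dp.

ω' = (0.9446, 1.5222, -1.5000)
q' = (-0.7324, -0.0441, 0.6794, 0.0088)

α = I⁻¹(τ − ω×Iω) = (-1.1071, 0.4444, 0.0000)
new body rate ω' = (0.9446, 1.5222, -1.5000)
2q̇ = q⊗(0,ω) = (-1.0606605, -1.7677675, -1.0606605, 0.3535535)
q + ½dt·q⊗(0,ω), renormalized = (-0.7324, -0.0441, 0.6794, 0.0088)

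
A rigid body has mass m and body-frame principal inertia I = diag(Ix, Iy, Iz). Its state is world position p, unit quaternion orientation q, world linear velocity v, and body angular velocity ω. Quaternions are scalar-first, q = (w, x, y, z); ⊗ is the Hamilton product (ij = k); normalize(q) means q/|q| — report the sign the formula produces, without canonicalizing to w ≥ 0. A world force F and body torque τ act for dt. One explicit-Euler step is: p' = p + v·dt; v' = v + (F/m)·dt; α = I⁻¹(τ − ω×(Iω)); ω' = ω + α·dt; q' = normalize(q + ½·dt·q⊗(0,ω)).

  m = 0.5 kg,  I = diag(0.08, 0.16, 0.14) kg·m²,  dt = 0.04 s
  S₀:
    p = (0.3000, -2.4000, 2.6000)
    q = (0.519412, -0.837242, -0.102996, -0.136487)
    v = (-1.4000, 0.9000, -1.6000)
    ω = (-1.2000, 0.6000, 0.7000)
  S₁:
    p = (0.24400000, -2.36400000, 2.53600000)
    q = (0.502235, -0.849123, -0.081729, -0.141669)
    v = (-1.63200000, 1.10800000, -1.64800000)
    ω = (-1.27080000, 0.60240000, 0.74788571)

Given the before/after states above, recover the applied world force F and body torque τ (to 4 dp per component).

F = (-2.9000, 2.6000, -0.6000)
τ = (-0.1500, 0.0600, 0.1100)

Δv = v₁−v₀ = (-0.23200000, 0.20800000, -0.04800000)
applied force F = (-2.9000, 2.6000, -0.6000)
Δω = ω₁−ω₀ = (-0.07080000, 0.00240000, 0.04788571)
ω₀×(Iω₀) = (-0.0084, 0.0504, -0.0576)
I·α + gyro = (-0.1500, 0.0600, 0.1100)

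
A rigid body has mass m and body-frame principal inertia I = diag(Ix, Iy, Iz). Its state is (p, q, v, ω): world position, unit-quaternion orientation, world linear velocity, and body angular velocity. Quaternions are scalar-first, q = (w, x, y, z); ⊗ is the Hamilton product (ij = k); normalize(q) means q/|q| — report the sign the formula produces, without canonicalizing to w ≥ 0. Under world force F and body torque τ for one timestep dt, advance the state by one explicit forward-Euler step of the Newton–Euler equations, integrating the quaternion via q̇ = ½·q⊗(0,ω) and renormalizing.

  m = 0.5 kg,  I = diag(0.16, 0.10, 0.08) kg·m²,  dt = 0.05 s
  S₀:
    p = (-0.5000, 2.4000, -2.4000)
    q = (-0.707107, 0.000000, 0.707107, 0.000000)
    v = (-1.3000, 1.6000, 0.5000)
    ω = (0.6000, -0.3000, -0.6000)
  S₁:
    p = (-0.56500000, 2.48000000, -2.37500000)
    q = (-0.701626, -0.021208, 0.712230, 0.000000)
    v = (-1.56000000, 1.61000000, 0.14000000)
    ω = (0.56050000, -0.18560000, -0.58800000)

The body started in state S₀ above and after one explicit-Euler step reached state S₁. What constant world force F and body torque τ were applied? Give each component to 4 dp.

F = (-2.6000, 0.1000, -3.6000)
τ = (-0.1300, 0.2000, 0.0300)

velocity change Δv = (-0.26000000, 0.01000000, -0.36000000)
applied force F = (-2.6000, 0.1000, -3.6000)
Δω = ω₁−ω₀ = (-0.03950000, 0.11440000, 0.01200000)
I·α + gyro = (-0.1300, 0.2000, 0.0300)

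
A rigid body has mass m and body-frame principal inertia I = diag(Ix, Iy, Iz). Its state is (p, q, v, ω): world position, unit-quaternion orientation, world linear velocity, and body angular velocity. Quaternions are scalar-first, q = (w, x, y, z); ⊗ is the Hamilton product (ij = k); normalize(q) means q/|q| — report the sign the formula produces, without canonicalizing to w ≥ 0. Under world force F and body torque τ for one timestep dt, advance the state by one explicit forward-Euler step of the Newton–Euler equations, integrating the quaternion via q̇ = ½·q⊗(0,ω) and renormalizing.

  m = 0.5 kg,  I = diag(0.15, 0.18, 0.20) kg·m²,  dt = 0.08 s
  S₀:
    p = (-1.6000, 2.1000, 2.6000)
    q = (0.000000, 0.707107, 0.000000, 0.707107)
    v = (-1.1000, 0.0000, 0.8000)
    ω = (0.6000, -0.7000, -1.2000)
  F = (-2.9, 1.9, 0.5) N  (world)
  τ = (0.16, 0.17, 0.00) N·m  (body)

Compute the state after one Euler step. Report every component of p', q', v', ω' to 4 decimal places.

p' = (-1.6880, 2.1000, 2.6640)
q' = (0.0169, 0.7256, 0.0508, 0.6861)
v' = (-1.5640, 0.3040, 0.8800)
ω' = (0.6764, -0.6404, -1.1950)

ω×(Iω) gyroscopic = (0.0168, 0.0360, -0.0126)
(τ − ω×Iω)/I = (0.9547, 0.7444, 0.0630)
new body rate ω' = (0.6764, -0.6404, -1.1950)
Hamilton product q⊗(0,ω) = (0.4242642, 0.4949749, 1.2727926, -0.4949749)
updated quaternion q' = (0.0169, 0.7256, 0.0508, 0.6861)
a = F/m = (-5.8000, 3.8000, 1.0000)
new position p' = (-1.6880, 2.1000, 2.6640)
new velocity v' = (-1.5640, 0.3040, 0.8800)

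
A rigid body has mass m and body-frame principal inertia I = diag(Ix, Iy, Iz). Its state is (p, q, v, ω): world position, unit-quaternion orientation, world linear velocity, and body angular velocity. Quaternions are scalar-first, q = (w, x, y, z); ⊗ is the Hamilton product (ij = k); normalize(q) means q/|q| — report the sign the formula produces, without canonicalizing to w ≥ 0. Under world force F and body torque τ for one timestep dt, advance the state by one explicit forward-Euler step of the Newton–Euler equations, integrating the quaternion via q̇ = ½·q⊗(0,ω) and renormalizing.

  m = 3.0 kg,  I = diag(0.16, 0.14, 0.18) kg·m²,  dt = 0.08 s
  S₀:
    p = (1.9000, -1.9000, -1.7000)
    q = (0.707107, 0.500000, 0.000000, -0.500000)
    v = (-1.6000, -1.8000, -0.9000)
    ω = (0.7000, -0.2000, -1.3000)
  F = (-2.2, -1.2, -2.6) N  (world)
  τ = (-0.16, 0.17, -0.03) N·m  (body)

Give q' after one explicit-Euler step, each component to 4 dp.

q' = (0.6659, 0.5149, 0.0063, -0.5398)

q⊗(0,ω) = (-1.0000000, 0.3949749, 0.1585786, -1.0192391)
updated quaternion q' = (0.6659, 0.5149, 0.0063, -0.5398)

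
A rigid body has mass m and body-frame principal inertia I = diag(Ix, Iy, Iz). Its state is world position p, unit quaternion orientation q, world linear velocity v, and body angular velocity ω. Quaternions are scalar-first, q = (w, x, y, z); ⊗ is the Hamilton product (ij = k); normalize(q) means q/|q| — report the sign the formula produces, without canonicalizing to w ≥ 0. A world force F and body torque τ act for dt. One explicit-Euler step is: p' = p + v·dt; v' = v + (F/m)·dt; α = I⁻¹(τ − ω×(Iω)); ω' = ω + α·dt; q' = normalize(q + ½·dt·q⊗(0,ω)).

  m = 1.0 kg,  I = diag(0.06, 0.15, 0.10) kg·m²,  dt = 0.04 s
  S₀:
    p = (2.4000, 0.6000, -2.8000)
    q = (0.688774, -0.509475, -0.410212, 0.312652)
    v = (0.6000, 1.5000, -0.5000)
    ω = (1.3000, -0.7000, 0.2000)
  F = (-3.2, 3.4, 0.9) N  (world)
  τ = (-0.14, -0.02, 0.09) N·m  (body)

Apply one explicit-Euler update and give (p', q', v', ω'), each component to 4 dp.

p' = (2.4240, 0.6600, -2.8200)
q' = (0.6947, -0.4886, -0.4095, 0.3331)
v' = (0.4720, 1.6360, -0.4640)
ω' = (1.2020, -0.7026, 0.2688)

precession coupling ω×(Iω) = (0.0070, -0.0104, -0.0819)
angular accel α = (-2.4500, -0.0640, 1.7190)
new body rate ω' = (1.2020, -0.7026, 0.2688)
2q̇ = q⊗(0,ω) = (0.3126387, 1.0322202, 0.0262008, 1.0276629)
q + ½dt·q⊗(0,ω), renormalized = (0.6947, -0.4886, -0.4095, 0.3331)
a = F/m = (-3.2000, 3.4000, 0.9000)
new position p' = (2.4240, 0.6600, -2.8200)
new velocity v' = (0.4720, 1.6360, -0.4640)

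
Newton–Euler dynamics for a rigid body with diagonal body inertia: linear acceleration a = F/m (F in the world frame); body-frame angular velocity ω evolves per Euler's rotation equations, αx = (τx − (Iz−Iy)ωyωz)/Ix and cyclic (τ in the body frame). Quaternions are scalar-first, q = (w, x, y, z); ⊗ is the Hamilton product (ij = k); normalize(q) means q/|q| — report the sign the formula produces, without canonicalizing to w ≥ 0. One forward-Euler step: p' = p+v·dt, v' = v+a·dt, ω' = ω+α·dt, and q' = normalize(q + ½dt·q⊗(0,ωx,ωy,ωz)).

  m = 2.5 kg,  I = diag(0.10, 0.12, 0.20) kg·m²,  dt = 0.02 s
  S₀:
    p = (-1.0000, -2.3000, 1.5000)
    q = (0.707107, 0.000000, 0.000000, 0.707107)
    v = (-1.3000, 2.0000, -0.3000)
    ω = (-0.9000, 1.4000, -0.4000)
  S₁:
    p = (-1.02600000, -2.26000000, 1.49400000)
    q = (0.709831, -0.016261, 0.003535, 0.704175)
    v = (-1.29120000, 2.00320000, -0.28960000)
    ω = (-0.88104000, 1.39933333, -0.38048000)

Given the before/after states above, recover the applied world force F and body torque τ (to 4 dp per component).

F = (1.1000, 0.4000, 1.3000)
τ = (0.0500, -0.0400, 0.1700)

rate change Δω = (0.01896000, -0.00066667, 0.01952000)
I·α + gyro = (0.0500, -0.0400, 0.1700)
v₁ − v₀ = (0.00880000, 0.00320000, 0.01040000)
applied force F = (1.1000, 0.4000, 1.3000)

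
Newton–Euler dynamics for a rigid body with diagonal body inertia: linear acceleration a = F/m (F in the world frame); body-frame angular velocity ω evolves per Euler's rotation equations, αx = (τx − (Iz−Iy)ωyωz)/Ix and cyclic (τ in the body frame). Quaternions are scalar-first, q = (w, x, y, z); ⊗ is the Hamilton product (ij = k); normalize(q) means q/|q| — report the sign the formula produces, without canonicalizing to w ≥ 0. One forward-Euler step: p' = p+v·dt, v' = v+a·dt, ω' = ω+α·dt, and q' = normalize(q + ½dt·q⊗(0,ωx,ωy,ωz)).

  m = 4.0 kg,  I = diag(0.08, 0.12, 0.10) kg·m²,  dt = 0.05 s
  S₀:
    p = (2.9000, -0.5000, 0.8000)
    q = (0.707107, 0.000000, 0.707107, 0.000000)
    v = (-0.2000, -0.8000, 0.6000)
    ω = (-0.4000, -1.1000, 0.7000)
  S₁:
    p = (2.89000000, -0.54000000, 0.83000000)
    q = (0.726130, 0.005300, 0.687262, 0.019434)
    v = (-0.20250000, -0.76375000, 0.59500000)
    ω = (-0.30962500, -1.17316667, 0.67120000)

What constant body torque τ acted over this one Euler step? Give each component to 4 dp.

ω₁ − ω₀ = (0.09037500, -0.07316667, -0.02880000)
gyro term ω₀×Iω₀ = (0.0154, 0.0056, 0.0176)
applied torque τ = (0.1600, -0.1700, -0.0400)

τ = (0.1600, -0.1700, -0.0400)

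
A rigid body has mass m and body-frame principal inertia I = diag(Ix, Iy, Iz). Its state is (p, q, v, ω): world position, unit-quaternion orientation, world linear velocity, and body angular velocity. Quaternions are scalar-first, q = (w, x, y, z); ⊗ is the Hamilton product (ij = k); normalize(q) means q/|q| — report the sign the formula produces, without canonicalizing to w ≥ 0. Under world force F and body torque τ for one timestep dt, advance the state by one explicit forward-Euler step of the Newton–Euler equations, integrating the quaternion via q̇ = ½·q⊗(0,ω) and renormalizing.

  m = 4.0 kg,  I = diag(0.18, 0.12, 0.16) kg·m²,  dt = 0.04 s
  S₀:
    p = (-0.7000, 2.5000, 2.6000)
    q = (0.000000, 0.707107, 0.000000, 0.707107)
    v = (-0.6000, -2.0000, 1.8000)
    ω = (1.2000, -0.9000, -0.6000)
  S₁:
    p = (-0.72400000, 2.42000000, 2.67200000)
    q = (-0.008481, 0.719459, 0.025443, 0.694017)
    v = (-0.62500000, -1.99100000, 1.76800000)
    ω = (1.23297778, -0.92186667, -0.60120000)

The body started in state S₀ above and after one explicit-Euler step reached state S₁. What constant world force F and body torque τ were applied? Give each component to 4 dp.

F = (-2.5000, 0.9000, -3.2000)
τ = (0.1700, -0.0800, 0.0600)

Δω = ω₁−ω₀ = (0.03297778, -0.02186667, -0.00120000)
gyro term ω₀×Iω₀ = (0.0216, -0.0144, 0.0648)
τ = I·(Δω/dt) + ω₀×(Iω₀) = (0.1700, -0.0800, 0.0600)
v₁ − v₀ = (-0.02500000, 0.00900000, -0.03200000)
m·(v₁−v₀)/dt = (-2.5000, 0.9000, -3.2000)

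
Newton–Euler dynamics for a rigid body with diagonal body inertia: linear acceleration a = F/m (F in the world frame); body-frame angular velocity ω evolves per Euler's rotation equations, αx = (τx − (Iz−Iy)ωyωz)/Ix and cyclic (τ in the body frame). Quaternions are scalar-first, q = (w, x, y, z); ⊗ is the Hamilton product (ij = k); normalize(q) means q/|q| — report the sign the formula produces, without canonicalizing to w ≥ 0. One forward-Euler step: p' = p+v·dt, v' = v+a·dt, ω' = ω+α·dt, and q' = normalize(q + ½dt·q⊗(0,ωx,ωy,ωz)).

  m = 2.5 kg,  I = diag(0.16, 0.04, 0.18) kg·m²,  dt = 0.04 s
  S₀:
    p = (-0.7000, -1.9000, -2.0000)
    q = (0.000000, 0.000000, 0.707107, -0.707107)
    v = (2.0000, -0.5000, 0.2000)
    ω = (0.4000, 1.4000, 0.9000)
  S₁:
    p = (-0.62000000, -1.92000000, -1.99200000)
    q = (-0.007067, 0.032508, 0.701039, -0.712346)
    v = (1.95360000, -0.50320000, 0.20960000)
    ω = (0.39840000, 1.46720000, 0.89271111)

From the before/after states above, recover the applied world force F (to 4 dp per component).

Δv = v₁−v₀ = (-0.04640000, -0.00320000, 0.00960000)
m·(v₁−v₀)/dt = (-2.9000, -0.2000, 0.6000)

F = (-2.9000, -0.2000, 0.6000)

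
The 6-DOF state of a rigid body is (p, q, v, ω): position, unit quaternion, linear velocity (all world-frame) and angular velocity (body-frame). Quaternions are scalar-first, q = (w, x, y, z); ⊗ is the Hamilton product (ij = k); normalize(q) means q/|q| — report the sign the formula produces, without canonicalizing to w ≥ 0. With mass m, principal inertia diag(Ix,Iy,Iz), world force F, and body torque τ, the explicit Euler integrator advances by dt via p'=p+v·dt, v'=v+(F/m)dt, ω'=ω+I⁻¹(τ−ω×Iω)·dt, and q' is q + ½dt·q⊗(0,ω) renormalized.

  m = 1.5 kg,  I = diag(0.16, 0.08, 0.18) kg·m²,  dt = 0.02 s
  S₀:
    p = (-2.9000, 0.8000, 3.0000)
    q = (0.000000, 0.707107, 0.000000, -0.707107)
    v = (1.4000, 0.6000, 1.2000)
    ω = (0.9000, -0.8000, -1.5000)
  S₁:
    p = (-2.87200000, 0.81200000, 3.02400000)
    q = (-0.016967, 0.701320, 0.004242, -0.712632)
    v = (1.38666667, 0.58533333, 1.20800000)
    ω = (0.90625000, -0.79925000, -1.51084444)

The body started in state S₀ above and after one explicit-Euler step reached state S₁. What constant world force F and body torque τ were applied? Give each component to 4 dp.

rate change Δω = (0.00625000, 0.00075000, -0.01084444)
τ = I·(Δω/dt) + ω₀×(Iω₀) = (0.1700, 0.0300, -0.0400)
Δv = v₁−v₀ = (-0.01333333, -0.01466667, 0.00800000)
F = m·Δv/dt = (-1.0000, -1.1000, 0.6000)

F = (-1.0000, -1.1000, 0.6000)
τ = (0.1700, 0.0300, -0.0400)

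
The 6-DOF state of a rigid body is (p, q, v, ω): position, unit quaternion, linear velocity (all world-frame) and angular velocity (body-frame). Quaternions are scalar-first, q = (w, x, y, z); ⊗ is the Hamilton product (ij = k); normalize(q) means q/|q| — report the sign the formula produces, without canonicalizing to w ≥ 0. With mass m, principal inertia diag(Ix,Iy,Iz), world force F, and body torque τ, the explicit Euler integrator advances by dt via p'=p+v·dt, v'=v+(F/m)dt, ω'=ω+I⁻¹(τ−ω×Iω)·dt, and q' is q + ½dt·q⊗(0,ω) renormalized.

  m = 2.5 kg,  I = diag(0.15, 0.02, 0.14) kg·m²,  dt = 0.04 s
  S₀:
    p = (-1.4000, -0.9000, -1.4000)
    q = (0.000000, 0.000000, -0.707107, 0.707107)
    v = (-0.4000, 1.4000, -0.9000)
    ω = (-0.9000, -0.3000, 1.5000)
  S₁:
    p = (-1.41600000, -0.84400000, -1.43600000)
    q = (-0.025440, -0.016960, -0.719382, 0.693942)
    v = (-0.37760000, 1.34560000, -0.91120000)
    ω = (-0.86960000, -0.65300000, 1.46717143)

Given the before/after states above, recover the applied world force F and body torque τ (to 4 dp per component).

Δω = ω₁−ω₀ = (0.03040000, -0.35300000, -0.03282857)
I·α + gyro = (0.0600, -0.1900, -0.1500)
Δv = v₁−v₀ = (0.02240000, -0.05440000, -0.01120000)
applied force F = (1.4000, -3.4000, -0.7000)

F = (1.4000, -3.4000, -0.7000)
τ = (0.0600, -0.1900, -0.1500)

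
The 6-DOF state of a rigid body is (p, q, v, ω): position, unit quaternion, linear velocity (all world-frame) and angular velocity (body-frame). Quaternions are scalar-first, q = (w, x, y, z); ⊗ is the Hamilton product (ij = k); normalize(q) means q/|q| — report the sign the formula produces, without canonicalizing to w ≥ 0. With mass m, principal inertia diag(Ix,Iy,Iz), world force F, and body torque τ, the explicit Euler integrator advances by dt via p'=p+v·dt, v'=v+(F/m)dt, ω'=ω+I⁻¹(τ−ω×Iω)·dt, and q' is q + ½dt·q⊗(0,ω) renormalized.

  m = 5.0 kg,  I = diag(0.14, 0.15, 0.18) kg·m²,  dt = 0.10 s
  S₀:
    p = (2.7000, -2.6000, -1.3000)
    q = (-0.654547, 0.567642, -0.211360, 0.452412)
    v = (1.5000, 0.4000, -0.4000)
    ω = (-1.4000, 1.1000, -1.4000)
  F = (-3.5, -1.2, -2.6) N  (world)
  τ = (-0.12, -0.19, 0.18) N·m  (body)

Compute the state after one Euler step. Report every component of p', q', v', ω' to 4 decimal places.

p' = (2.8500, -2.5600, -1.3400)
q' = (-0.5679, 0.5995, -0.2378, 0.5114)
v' = (1.4300, 0.3760, -0.4520)
ω' = (-1.4527, 1.0256, -1.2914)

p + v·dt = (2.8500, -2.5600, -1.3400)
v' = v + a·dt = (1.4300, 0.3760, -0.4520)
ω×(Iω) gyroscopic = (-0.0462, -0.0784, -0.0154)
(τ − ω×Iω)/I = (-0.5271, -0.7440, 1.0856)
ω + α·dt = (-1.4527, 1.0256, -1.2914)
q⊗(0,ω) = (1.6605716, 0.7146166, -0.5586797, 1.2448680)
updated quaternion q' = (-0.5679, 0.5995, -0.2378, 0.5114)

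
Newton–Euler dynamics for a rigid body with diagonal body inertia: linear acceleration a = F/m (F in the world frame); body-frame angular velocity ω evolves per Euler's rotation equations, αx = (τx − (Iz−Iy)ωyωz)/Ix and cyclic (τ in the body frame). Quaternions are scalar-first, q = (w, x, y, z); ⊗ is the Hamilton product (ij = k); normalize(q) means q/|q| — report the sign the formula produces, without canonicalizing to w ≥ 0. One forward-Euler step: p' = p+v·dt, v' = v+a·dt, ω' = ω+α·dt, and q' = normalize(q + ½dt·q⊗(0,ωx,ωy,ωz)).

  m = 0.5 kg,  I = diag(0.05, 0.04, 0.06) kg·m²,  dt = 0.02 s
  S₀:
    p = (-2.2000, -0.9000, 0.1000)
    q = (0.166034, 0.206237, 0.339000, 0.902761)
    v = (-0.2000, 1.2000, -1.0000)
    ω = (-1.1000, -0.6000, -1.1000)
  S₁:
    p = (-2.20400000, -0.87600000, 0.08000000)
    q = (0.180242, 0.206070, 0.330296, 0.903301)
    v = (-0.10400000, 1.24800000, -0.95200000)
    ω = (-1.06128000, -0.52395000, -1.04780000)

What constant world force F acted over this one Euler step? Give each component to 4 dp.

F = (2.4000, 1.2000, 1.2000)

velocity change Δv = (0.09600000, 0.04800000, 0.04800000)
applied force F = (2.4000, 1.2000, 1.2000)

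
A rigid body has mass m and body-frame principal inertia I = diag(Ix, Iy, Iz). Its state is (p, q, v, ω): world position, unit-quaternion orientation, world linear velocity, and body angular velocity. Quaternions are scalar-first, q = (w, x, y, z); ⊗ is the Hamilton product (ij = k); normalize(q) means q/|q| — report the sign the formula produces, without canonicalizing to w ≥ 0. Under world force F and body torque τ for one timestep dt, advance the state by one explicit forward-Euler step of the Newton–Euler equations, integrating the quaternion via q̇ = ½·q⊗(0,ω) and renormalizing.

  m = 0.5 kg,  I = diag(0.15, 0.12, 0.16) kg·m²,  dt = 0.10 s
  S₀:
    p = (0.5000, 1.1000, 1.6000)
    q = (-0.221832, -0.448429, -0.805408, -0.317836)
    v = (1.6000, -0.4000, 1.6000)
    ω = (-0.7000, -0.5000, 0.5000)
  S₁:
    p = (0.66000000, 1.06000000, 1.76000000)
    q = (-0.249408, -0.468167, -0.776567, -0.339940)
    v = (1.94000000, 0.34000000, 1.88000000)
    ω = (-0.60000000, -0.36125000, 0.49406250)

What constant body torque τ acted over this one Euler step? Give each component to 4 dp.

Δω = ω₁−ω₀ = (0.10000000, 0.13875000, -0.00593750)
applied torque τ = (0.1400, 0.1700, -0.0200)

τ = (0.1400, 0.1700, -0.0200)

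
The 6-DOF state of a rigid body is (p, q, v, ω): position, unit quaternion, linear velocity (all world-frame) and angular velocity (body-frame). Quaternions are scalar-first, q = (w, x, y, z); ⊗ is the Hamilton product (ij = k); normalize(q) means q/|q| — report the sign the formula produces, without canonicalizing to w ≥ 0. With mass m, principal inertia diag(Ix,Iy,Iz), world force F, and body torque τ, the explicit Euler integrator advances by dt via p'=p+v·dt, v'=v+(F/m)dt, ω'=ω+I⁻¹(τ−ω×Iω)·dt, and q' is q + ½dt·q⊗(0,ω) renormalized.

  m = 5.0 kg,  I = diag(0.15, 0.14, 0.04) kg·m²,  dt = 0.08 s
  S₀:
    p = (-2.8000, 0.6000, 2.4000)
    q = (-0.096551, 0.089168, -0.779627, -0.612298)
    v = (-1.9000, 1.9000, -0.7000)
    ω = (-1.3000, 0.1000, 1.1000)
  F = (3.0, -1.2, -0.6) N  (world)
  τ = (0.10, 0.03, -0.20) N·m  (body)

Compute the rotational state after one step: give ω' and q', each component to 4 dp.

ω' = (-1.2408, 0.2070, 0.6974)
q' = (-0.0617, 0.0622, -0.7504, -0.6552)

ω×(Iω) gyroscopic = (-0.0110, -0.1573, 0.0013)
(τ − ω×Iω)/I = (0.7400, 1.3379, -5.0325)
ω' = ω + α·dt = (-1.2408, 0.2070, 0.6974)
q⊗(0,ω) = (0.8674089, -0.6708436, 0.6882475, -1.1108044)
q + ½dt·q⊗(0,ω), renormalized = (-0.0617, 0.0622, -0.7504, -0.6552)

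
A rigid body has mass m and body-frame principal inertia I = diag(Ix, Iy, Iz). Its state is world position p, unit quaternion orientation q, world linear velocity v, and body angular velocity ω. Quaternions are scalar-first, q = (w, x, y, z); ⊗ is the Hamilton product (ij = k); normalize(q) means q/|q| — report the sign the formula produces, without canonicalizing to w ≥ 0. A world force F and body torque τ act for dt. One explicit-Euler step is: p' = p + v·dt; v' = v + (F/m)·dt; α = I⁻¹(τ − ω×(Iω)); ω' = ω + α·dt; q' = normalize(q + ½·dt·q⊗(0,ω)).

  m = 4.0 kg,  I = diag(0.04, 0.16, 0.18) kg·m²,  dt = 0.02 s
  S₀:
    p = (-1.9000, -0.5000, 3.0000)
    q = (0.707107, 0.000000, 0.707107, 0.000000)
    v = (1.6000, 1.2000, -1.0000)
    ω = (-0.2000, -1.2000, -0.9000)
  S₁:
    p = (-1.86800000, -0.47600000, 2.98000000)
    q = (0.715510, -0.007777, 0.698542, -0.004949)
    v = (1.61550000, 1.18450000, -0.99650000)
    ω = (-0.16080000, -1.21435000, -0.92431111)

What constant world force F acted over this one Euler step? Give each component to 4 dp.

F = (3.1000, -3.1000, 0.7000)

velocity change Δv = (0.01550000, -0.01550000, 0.00350000)
applied force F = (3.1000, -3.1000, 0.7000)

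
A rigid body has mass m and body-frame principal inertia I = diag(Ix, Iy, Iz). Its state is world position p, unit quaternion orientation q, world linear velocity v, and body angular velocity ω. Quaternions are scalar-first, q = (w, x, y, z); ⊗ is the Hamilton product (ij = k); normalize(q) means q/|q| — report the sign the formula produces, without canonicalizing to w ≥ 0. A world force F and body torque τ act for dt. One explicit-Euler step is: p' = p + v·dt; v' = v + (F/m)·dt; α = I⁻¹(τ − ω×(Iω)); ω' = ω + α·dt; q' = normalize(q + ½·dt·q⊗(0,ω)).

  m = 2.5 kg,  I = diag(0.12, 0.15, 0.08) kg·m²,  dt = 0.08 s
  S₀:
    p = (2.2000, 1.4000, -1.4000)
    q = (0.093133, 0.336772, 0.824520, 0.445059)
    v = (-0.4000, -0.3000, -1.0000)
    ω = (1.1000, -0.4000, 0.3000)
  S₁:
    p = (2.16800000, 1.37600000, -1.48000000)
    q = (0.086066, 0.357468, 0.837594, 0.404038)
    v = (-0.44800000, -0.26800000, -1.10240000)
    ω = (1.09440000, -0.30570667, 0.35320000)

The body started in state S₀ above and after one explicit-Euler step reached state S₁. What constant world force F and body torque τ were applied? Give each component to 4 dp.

F = (-1.5000, 1.0000, -3.2000)
τ = (0.0000, 0.1900, 0.0400)

v₁ − v₀ = (-0.04800000, 0.03200000, -0.10240000)
m·(v₁−v₀)/dt = (-1.5000, 1.0000, -3.2000)
rate change Δω = (-0.00560000, 0.09429333, 0.05320000)
τ = I·(Δω/dt) + ω₀×(Iω₀) = (0.0000, 0.1900, 0.0400)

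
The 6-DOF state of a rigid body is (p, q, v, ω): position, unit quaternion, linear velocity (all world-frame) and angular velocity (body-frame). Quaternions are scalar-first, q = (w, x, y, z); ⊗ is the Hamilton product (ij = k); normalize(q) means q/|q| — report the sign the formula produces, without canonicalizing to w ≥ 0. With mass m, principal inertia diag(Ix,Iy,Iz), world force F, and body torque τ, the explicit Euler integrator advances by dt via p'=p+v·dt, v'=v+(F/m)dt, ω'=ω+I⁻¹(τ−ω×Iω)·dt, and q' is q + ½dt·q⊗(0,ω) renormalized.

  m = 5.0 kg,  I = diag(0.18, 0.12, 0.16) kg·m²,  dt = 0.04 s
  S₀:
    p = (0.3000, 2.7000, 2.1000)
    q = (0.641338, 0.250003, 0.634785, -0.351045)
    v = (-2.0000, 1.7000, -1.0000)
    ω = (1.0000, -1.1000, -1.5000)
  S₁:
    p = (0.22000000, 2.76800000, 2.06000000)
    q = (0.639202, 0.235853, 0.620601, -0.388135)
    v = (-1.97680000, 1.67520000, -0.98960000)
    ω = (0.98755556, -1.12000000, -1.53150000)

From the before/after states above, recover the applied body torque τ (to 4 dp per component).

τ = (0.0100, -0.0900, -0.0600)

Δω = ω₁−ω₀ = (-0.01244444, -0.02000000, -0.03150000)
applied torque τ = (0.0100, -0.0900, -0.0600)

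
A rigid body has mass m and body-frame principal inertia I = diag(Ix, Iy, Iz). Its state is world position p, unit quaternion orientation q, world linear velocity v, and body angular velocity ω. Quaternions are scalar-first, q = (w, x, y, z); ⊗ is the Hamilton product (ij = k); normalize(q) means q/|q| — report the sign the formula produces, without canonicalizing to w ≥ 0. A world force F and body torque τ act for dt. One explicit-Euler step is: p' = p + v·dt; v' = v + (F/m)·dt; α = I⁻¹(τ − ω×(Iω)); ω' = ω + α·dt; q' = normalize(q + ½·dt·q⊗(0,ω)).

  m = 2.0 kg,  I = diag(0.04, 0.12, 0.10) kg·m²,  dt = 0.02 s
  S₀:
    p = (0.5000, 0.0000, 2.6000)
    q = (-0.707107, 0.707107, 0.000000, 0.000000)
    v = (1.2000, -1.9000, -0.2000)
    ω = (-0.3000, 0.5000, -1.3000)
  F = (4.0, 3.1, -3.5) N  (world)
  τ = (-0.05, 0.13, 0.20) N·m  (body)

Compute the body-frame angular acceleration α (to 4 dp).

α = (-1.5750, 1.2783, 2.1200)

precession coupling ω×(Iω) = (0.0130, -0.0234, -0.0120)
(τ − ω×Iω)/I = (-1.5750, 1.2783, 2.1200)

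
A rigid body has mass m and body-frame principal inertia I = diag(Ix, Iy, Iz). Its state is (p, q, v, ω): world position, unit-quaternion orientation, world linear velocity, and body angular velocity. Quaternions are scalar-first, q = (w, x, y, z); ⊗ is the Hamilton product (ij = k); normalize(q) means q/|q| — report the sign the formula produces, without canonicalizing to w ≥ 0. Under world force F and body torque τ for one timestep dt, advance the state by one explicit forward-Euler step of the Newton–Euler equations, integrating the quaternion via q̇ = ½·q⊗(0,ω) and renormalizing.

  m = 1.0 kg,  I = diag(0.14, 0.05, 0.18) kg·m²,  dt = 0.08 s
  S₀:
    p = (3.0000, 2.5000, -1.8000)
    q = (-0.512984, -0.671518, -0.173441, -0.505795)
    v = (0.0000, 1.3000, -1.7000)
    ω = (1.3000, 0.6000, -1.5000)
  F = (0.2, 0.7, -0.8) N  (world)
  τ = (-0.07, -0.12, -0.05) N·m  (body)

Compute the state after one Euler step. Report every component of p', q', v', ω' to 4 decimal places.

new position p' = (3.0000, 2.6040, -1.9360)
v' = v + a·dt = (0.0160, 1.3560, -1.7640)
(τ − ω×Iω)/I = (0.3357, -3.9600, 0.1122)
ω' = ω + α·dt = (1.3269, 0.2832, -1.4910)
2q̇ = q⊗(0,ω) = (0.2183455, -0.1032407, -1.9726009, 0.5920385)
q + ½dt·q⊗(0,ω), renormalized = (-0.5025, -0.6733, -0.2515, -0.4805)

p' = (3.0000, 2.6040, -1.9360)
q' = (-0.5025, -0.6733, -0.2515, -0.4805)
v' = (0.0160, 1.3560, -1.7640)
ω' = (1.3269, 0.2832, -1.4910)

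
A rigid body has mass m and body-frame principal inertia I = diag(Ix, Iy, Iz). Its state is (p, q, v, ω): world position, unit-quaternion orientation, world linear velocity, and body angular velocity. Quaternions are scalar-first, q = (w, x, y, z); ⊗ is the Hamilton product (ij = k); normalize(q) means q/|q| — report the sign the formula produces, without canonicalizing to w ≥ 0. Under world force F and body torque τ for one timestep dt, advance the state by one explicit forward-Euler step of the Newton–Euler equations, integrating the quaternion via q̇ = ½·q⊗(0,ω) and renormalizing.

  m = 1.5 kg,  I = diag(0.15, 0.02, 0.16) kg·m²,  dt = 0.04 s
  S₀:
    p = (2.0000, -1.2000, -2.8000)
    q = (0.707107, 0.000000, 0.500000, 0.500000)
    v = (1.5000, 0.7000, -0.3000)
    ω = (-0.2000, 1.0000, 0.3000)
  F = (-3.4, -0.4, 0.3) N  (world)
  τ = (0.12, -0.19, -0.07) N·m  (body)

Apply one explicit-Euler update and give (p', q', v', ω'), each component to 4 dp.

a = (-2.2667, -0.2667, 0.2000)
new position p' = (2.0600, -1.1720, -2.8120)
new velocity v' = (1.4093, 0.6893, -0.2920)
gyro term ω×Iω = (0.0420, 0.0006, 0.0260)
angular accel α = (0.5200, -9.5300, -0.6000)
ω + α·dt = (-0.1792, 0.6188, 0.2760)
2q̇ = q⊗(0,ω) = (-0.6500000, -0.4914214, 0.6071070, 0.3121321)
q + ½dt·q⊗(0,ω), renormalized = (0.6940, -0.0098, 0.5120, 0.5061)

p' = (2.0600, -1.1720, -2.8120)
q' = (0.6940, -0.0098, 0.5120, 0.5061)
v' = (1.4093, 0.6893, -0.2920)
ω' = (-0.1792, 0.6188, 0.2760)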